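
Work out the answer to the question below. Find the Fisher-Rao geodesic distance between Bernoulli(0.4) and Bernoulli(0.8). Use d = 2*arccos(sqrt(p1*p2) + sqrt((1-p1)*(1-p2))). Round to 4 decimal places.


Geodesic distance on Bernoulli manifold:
d(p1,p2) = 2*arccos(sqrt(p1*p2) + sqrt((1-p1)*(1-p2))).
sqrt(p1*p2) = sqrt(0.4*0.8) = 0.565685.
sqrt((1-p1)*(1-p2)) = sqrt(0.6*0.2) = 0.34641.
arg = 0.565685 + 0.34641 = 0.912096.
d = 2*arccos(0.912096) = 0.8449

0.8449


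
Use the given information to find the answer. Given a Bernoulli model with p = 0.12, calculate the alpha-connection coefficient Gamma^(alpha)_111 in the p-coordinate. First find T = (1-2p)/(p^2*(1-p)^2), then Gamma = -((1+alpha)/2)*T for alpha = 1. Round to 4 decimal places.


Skewness (Amari-Chentsov) tensor: T = (1-2p)/(p^2*(1-p)^2).
p = 0.12, 1-2p = 0.76, p^2 = 0.0144, (1-p)^2 = 0.7744.
T = 0.76/(0.0144 * 0.7744) = 68.153122.
In the p-coordinate, Gamma^(alpha) = Gamma^(0) - (alpha/2)*T with Gamma^(0) = (1/2)*g'(p) = -T/2,
so Gamma^(alpha) = -((1+alpha)/2)*T.
alpha = 1, -(1+alpha)/2 = -1.0.
Gamma = -1.0 * 68.153122 = -68.1531

-68.1531


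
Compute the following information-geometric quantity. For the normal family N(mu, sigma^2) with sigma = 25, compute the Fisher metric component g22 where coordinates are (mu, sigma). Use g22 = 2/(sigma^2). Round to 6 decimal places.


For the 2-parameter normal family, the Fisher metric has:
  g11 = 1/sigma^2, g22 = 2/sigma^2.
sigma = 25, sigma^2 = 625.
g22 = 0.003200

0.003200


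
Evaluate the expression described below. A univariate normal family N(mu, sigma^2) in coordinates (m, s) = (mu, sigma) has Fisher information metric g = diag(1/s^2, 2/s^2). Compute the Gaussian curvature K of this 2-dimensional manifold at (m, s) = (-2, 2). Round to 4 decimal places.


The metric has the form g = (A dm^2 + B ds^2)/s^2 with A = 1, B = 2.
Substitute u = sqrt(A/B)*m: g = B*(du^2 + ds^2)/s^2, i.e. B times the
Poincare upper half-plane metric, which has constant Gaussian curvature -1.
Scaling a 2D metric by a constant c divides the Gaussian curvature by c,
so K = -1/B = -1/(2) = -0.5000 everywhere (the point (m, s) = (-2, 2) is irrelevant:
the curvature is constant).
The requested Gaussian curvature is K = -0.5000.

-0.5000


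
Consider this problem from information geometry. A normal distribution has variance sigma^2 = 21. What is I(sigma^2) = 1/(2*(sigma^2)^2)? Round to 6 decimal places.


Fisher information for variance: I(sigma^2) = 1/(2*sigma^4).
sigma^2 = 21, so sigma^4 = 441.
I = 1/(2*441) = 1/882 = 0.001134

0.001134


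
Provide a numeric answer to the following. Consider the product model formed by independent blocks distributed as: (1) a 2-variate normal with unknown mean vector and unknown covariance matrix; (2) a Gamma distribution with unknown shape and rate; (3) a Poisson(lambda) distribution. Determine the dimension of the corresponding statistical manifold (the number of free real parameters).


The dimension of a statistical manifold equals the number of free
(independent) real parameters of the model. For a product of independent
blocks the parameter counts add.
- 2-variate normal: 2 (mean) + 2*3/2 = 3 (symmetric covariance) = 5.
- Gamma (shape, rate): 2.
- Poisson (lambda): 1.
Total = 5 + 2 + 1 = 8.
Dimension = 8

8


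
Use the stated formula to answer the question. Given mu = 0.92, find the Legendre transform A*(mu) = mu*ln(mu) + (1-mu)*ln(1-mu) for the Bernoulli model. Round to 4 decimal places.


Legendre transform for Bernoulli:
A*(mu) = mu*log(mu) + (1-mu)*log(1-mu).
mu = 0.92, 1-mu = 0.08.
mu*log(mu) = 0.92*log(0.92) = -0.076711.
(1-mu)*log(1-mu) = 0.08*log(0.08) = -0.202058.
A* = -0.076711 + -0.202058 = -0.2788

-0.2788


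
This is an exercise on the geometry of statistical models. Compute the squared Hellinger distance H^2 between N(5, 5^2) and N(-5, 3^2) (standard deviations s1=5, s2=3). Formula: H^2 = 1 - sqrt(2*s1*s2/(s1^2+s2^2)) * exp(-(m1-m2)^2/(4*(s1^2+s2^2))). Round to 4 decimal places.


Squared Hellinger distance for Gaussians:
H^2 = 1 - sqrt(2*s1*s2/(s1^2+s2^2)) * exp(-(m1-m2)^2/(4*(s1^2+s2^2))).
s1^2 = 25, s2^2 = 9, s1^2+s2^2 = 34.
sqrt(2*5*3/(34)) = 0.939336.
(m1-m2)^2 = (10)^2 = 100.
exp(-100/(4*34)) = exp(-0.735294) = 0.479364.
H^2 = 1 - 0.939336*0.479364 = 0.5497

0.5497


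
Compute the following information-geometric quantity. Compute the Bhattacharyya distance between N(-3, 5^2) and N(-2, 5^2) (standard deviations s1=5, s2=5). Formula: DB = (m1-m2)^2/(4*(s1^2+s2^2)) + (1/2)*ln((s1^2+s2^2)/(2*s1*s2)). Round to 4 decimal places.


Bhattacharyya distance between two Gaussians:
DB = (m1-m2)^2/(4*(s1^2+s2^2)) + (1/2)*ln((s1^2+s2^2)/(2*s1*s2)).
(m1-m2)^2 = (-1)^2 = 1.
s1^2+s2^2 = 25 + 25 = 50.
term1 = 1/200 = 0.005.
term2 = 0.5*ln(50/50.0) = 0.0.
DB = 0.005 + 0.0 = 0.0050

0.0050


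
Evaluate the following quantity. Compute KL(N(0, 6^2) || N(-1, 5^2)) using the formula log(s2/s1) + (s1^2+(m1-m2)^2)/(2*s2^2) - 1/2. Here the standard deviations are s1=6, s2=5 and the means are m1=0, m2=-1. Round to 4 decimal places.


KL divergence between normal distributions:
KL = log(s2/s1) + (s1^2 + (m1-m2)^2)/(2*s2^2) - 1/2.
log(5/6) = -0.182322.
(6^2 + (0--1)^2)/(2*5^2) = (36 + 1)/50 = 0.74.
KL = -0.182322 + 0.74 - 0.5 = 0.0577

0.0577


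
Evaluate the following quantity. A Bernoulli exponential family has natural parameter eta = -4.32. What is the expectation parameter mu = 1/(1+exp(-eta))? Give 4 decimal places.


Dual coordinate (expectation parameter) for Bernoulli:
mu = 1/(1+exp(-eta)).
eta = -4.32.
exp(-eta) = exp(4.32) = 75.188628.
mu = 1/(1+75.188628) = 0.0131

0.0131


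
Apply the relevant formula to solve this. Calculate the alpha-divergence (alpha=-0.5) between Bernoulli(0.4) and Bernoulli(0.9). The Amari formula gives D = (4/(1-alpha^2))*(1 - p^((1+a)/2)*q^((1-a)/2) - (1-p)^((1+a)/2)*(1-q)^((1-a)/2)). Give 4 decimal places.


Amari alpha-divergence:
D = (4/(1-alpha^2))*(1 - p^((1+a)/2)*q^((1-a)/2) - (1-p)^((1+a)/2)*(1-q)^((1-a)/2)).
alpha = -0.5, p = 0.4, q = 0.9.
e1 = (1+alpha)/2 = 0.25, e2 = (1-alpha)/2 = 0.75.
t1 = p^e1 * q^e2 = 0.4^0.25 * 0.9^0.75 = 0.734847.
t2 = (1-p)^e1 * (1-q)^e2 = 0.6^0.25 * 0.1^0.75 = 0.156508.
4/(1-alpha^2) = 5.333333.
D = 5.333333*(1 - 0.734847 - 0.156508) = 0.5794

0.5794


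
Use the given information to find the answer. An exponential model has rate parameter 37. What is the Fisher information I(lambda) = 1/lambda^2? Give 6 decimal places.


Fisher information for exponential: I(lambda) = 1/lambda^2.
lambda = 37, lambda^2 = 1369.
I = 1/1369 = 0.000730

0.000730


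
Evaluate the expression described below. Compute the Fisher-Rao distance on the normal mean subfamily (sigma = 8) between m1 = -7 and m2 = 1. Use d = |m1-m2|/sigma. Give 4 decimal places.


On the fixed-variance normal subfamily, geodesic distance = |m1-m2|/sigma.
|-7 - 1| = 8.
sigma = 8.
d = 8/8 = 1.0000

1.0000


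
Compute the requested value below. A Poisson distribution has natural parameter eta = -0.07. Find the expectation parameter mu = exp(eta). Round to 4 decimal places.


Expectation parameter for Poisson exponential family:
mu = exp(eta).
eta = -0.07.
mu = exp(-0.07) = 0.9324

0.9324


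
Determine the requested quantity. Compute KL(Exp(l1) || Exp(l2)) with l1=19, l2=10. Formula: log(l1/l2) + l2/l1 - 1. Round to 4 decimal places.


KL divergence for exponential family:
KL = log(l1/l2) + l2/l1 - 1.
log(19/10) = 0.641854.
10/19 = 0.526316.
KL = 0.641854 + 0.526316 - 1 = 0.1682

0.1682


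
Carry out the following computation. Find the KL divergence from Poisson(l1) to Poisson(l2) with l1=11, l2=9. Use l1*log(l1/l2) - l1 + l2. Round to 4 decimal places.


KL divergence for Poisson:
KL = l1*log(l1/l2) - l1 + l2.
l1 = 11, l2 = 9.
log(11/9) = 0.200671.
l1*log(l1/l2) = 11 * 0.200671 = 2.207378.
KL = 2.207378 - 11 + 9 = 0.2074

0.2074


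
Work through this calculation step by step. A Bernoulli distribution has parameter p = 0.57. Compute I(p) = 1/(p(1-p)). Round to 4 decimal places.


For Bernoulli(p), Fisher information is I(p) = 1/(p*(1-p)).
p = 0.57, 1-p = 0.43.
p*(1-p) = 0.2451.
I(p) = 1/0.2451 = 4.0800

4.0800


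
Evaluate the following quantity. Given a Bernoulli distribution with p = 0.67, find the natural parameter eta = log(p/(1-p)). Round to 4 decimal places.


Natural parameter for Bernoulli: eta = log(p/(1-p)).
p = 0.67, 1-p = 0.33.
p/(1-p) = 2.030303.
eta = log(2.030303) = 0.7082

0.7082


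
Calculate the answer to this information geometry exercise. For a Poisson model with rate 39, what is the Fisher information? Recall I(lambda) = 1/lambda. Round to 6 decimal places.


Fisher information for Poisson: I(lambda) = 1/lambda.
lambda = 39.
I(lambda) = 1/39 = 0.025641

0.025641


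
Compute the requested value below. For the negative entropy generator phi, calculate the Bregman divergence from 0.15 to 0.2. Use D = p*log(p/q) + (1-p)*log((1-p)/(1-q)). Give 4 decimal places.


Bregman divergence with negative entropy generator:
D = p*log(p/q) + (1-p)*log((1-p)/(1-q)).
p = 0.15, q = 0.2.
p*log(p/q) = 0.15*log(0.15/0.2) = -0.043152.
(1-p)*log((1-p)/(1-q)) = 0.85*log(0.85/0.8) = 0.051531.
D = -0.043152 + 0.051531 = 0.0084

0.0084


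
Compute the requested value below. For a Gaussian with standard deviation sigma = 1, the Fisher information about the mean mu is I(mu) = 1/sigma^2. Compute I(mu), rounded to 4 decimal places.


The Fisher information for the mean of a normal distribution is I(mu) = 1/sigma^2.
sigma = 1, so sigma^2 = 1.
I(mu) = 1/1 = 1.0000

1.0000


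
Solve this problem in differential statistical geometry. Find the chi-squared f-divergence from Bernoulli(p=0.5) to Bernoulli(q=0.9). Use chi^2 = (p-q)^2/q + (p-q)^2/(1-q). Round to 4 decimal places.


Chi-squared divergence between Bernoulli distributions:
chi^2 = (p-q)^2/q + (p-q)^2/(1-q).
p = 0.5, q = 0.9, p-q = -0.4.
(p-q)^2 = 0.16.
term1 = 0.16/0.9 = 0.177778.
term2 = 0.16/0.1 = 1.6.
chi^2 = 0.177778 + 1.6 = 1.7778

1.7778


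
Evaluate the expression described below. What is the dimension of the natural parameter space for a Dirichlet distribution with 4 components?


Exponential family dimension calculation:
Dirichlet with 4 components has 4 natural parameters.

4


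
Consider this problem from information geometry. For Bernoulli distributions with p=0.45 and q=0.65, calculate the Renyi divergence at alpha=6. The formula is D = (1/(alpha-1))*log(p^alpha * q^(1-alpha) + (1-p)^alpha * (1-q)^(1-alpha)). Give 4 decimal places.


Renyi divergence of order alpha between Bernoulli distributions:
D = (1/(alpha-1))*log(p^alpha * q^(1-alpha) + (1-p)^alpha * (1-q)^(1-alpha)).
alpha = 6, p = 0.45, q = 0.65.
p^alpha * q^(1-alpha) = 0.45^6 * 0.65^-5 = 0.071566.
(1-p)^alpha * (1-q)^(1-alpha) = 0.55^6 * 0.35^-5 = 5.270307.
sum = 0.071566 + 5.270307 = 5.341873.
D = (1/5)*log(5.341873) = 0.3351

0.3351


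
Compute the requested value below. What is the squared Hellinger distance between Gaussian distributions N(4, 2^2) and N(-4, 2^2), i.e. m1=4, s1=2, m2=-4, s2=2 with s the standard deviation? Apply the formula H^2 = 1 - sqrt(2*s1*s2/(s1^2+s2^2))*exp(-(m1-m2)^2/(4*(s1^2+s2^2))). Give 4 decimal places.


Squared Hellinger distance for Gaussians:
H^2 = 1 - sqrt(2*s1*s2/(s1^2+s2^2)) * exp(-(m1-m2)^2/(4*(s1^2+s2^2))).
s1^2 = 4, s2^2 = 4, s1^2+s2^2 = 8.
sqrt(2*2*2/(8)) = 1.0.
(m1-m2)^2 = (8)^2 = 64.
exp(-64/(4*8)) = exp(-2.0) = 0.135335.
H^2 = 1 - 1.0*0.135335 = 0.8647

0.8647


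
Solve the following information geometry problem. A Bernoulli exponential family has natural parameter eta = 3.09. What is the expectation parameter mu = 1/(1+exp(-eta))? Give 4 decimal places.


Dual coordinate (expectation parameter) for Bernoulli:
mu = 1/(1+exp(-eta)).
eta = 3.09.
exp(-eta) = exp(-3.09) = 0.045502.
mu = 1/(1+0.045502) = 0.9565

0.9565


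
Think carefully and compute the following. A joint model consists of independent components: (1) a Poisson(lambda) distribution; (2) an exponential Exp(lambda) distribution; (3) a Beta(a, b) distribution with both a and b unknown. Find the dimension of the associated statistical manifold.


The dimension of a statistical manifold equals the number of free
(independent) real parameters of the model. For a product of independent
blocks the parameter counts add.
- Poisson (lambda): 1.
- exponential (lambda): 1.
- Beta (a, b): 2.
Total = 1 + 1 + 2 = 4.
Dimension = 4

4


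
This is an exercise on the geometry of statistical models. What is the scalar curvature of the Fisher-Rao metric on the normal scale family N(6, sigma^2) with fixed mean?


This family has a single free parameter, so its statistical manifold
is 1-dimensional. The Riemann curvature tensor of any 1-dimensional
Riemannian manifold vanishes identically, so R = 0.

0


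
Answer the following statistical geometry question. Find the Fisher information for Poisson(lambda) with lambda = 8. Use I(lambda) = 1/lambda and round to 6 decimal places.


Fisher information for Poisson: I(lambda) = 1/lambda.
lambda = 8.
I(lambda) = 1/8 = 0.125000

0.125000


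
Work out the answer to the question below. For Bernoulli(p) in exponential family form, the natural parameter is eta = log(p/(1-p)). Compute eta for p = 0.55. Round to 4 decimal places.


Natural parameter for Bernoulli: eta = log(p/(1-p)).
p = 0.55, 1-p = 0.45.
p/(1-p) = 1.222222.
eta = log(1.222222) = 0.2007

0.2007


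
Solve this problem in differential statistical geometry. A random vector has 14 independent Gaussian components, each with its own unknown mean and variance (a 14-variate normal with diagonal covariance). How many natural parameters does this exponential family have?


Exponential family dimension calculation:
Each univariate normal has two natural parameters (mu/sigma^2 and -1/(2 sigma^2)).
With 14 independent components, dim = 2 * 14 = 28.

28


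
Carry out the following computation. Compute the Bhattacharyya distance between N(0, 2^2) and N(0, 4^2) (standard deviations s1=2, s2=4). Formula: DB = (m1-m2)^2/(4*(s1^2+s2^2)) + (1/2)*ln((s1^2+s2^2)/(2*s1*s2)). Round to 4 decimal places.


Bhattacharyya distance between two Gaussians:
DB = (m1-m2)^2/(4*(s1^2+s2^2)) + (1/2)*ln((s1^2+s2^2)/(2*s1*s2)).
(m1-m2)^2 = (0)^2 = 0.
s1^2+s2^2 = 4 + 16 = 20.
term1 = 0/80 = 0.0.
term2 = 0.5*ln(20/16.0) = 0.111572.
DB = 0.0 + 0.111572 = 0.1116

0.1116


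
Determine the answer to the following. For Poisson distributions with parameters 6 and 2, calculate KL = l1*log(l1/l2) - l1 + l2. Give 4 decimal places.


KL divergence for Poisson:
KL = l1*log(l1/l2) - l1 + l2.
l1 = 6, l2 = 2.
log(6/2) = 1.098612.
l1*log(l1/l2) = 6 * 1.098612 = 6.591674.
KL = 6.591674 - 6 + 2 = 2.5917

2.5917


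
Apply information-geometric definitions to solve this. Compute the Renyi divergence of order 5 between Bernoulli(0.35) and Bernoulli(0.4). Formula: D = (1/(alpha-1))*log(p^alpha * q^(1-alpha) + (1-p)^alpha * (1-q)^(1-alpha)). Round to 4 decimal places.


Renyi divergence of order alpha between Bernoulli distributions:
D = (1/(alpha-1))*log(p^alpha * q^(1-alpha) + (1-p)^alpha * (1-q)^(1-alpha)).
alpha = 5, p = 0.35, q = 0.4.
p^alpha * q^(1-alpha) = 0.35^5 * 0.4^-4 = 0.205164.
(1-p)^alpha * (1-q)^(1-alpha) = 0.65^5 * 0.6^-4 = 0.895286.
sum = 0.205164 + 0.895286 = 1.10045.
D = (1/4)*log(1.10045) = 0.0239

0.0239


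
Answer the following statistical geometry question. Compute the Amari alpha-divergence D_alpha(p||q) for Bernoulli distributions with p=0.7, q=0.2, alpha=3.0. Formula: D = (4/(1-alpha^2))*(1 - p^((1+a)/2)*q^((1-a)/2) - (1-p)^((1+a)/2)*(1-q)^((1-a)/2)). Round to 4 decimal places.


Amari alpha-divergence:
D = (4/(1-alpha^2))*(1 - p^((1+a)/2)*q^((1-a)/2) - (1-p)^((1+a)/2)*(1-q)^((1-a)/2)).
alpha = 3.0, p = 0.7, q = 0.2.
e1 = (1+alpha)/2 = 2.0, e2 = (1-alpha)/2 = -1.0.
t1 = p^e1 * q^e2 = 0.7^2.0 * 0.2^-1.0 = 2.45.
t2 = (1-p)^e1 * (1-q)^e2 = 0.3^2.0 * 0.8^-1.0 = 0.1125.
4/(1-alpha^2) = -0.5.
D = -0.5*(1 - 2.45 - 0.1125) = 0.7812

0.7812


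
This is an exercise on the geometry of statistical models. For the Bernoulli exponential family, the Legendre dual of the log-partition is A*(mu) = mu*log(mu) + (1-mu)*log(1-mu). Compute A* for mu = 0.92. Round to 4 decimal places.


Legendre transform for Bernoulli:
A*(mu) = mu*log(mu) + (1-mu)*log(1-mu).
mu = 0.92, 1-mu = 0.08.
mu*log(mu) = 0.92*log(0.92) = -0.076711.
(1-mu)*log(1-mu) = 0.08*log(0.08) = -0.202058.
A* = -0.076711 + -0.202058 = -0.2788

-0.2788


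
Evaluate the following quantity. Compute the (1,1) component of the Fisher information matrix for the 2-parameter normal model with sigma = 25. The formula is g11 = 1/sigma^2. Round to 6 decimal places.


For the 2-parameter normal family, the Fisher metric has:
  g11 = 1/sigma^2, g22 = 2/sigma^2.
sigma = 25, sigma^2 = 625.
g11 = 0.001600

0.001600


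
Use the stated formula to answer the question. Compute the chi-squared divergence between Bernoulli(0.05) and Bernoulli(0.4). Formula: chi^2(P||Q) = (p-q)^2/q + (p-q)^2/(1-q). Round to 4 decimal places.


Chi-squared divergence between Bernoulli distributions:
chi^2 = (p-q)^2/q + (p-q)^2/(1-q).
p = 0.05, q = 0.4, p-q = -0.35.
(p-q)^2 = 0.1225.
term1 = 0.1225/0.4 = 0.30625.
term2 = 0.1225/0.6 = 0.204167.
chi^2 = 0.30625 + 0.204167 = 0.5104

0.5104


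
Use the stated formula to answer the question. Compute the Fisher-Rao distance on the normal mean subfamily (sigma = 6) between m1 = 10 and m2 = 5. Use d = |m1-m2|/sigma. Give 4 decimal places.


On the fixed-variance normal subfamily, geodesic distance = |m1-m2|/sigma.
|10 - 5| = 5.
sigma = 6.
d = 5/6 = 0.8333

0.8333


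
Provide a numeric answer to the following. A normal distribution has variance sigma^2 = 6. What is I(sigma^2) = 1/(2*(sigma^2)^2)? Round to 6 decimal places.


Fisher information for variance: I(sigma^2) = 1/(2*sigma^4).
sigma^2 = 6, so sigma^4 = 36.
I = 1/(2*36) = 1/72 = 0.013889

0.013889


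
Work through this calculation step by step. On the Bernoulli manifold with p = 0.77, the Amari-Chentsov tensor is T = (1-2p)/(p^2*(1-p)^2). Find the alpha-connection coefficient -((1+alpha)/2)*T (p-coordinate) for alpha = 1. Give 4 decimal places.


Skewness (Amari-Chentsov) tensor: T = (1-2p)/(p^2*(1-p)^2).
p = 0.77, 1-2p = -0.54, p^2 = 0.5929, (1-p)^2 = 0.0529.
T = -0.54/(0.5929 * 0.0529) = -17.216967.
In the p-coordinate, Gamma^(alpha) = Gamma^(0) - (alpha/2)*T with Gamma^(0) = (1/2)*g'(p) = -T/2,
so Gamma^(alpha) = -((1+alpha)/2)*T.
alpha = 1, -(1+alpha)/2 = -1.0.
Gamma = -1.0 * -17.216967 = 17.2170

17.2170


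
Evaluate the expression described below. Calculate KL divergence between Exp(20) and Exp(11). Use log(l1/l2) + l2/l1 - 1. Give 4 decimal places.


KL divergence for exponential family:
KL = log(l1/l2) + l2/l1 - 1.
log(20/11) = 0.597837.
11/20 = 0.55.
KL = 0.597837 + 0.55 - 1 = 0.1478

0.1478


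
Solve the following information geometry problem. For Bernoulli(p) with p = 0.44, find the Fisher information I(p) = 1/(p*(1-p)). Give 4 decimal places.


For Bernoulli(p), Fisher information is I(p) = 1/(p*(1-p)).
p = 0.44, 1-p = 0.56.
p*(1-p) = 0.2464.
I(p) = 1/0.2464 = 4.0584

4.0584


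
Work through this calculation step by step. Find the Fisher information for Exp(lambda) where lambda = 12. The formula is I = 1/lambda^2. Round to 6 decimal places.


Fisher information for exponential: I(lambda) = 1/lambda^2.
lambda = 12, lambda^2 = 144.
I = 1/144 = 0.006944

0.006944


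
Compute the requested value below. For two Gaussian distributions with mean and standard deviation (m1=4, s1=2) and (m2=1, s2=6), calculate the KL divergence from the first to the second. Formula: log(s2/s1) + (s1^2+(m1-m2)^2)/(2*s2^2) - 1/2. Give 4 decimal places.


KL divergence between normal distributions:
KL = log(s2/s1) + (s1^2 + (m1-m2)^2)/(2*s2^2) - 1/2.
log(6/2) = 1.098612.
(2^2 + (4-1)^2)/(2*6^2) = (4 + 9)/72 = 0.180556.
KL = 1.098612 + 0.180556 - 0.5 = 0.7792

0.7792


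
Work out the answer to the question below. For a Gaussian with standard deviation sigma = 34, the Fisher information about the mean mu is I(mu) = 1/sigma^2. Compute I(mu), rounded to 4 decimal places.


The Fisher information for the mean of a normal distribution is I(mu) = 1/sigma^2.
sigma = 34, so sigma^2 = 1156.
I(mu) = 1/1156 = 0.0009

0.0009


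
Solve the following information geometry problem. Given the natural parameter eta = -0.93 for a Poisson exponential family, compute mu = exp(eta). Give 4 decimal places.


Expectation parameter for Poisson exponential family:
mu = exp(eta).
eta = -0.93.
mu = exp(-0.93) = 0.3946

0.3946


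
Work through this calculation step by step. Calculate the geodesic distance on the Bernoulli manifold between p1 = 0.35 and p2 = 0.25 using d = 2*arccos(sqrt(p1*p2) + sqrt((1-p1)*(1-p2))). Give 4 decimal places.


Geodesic distance on Bernoulli manifold:
d(p1,p2) = 2*arccos(sqrt(p1*p2) + sqrt((1-p1)*(1-p2))).
sqrt(p1*p2) = sqrt(0.35*0.25) = 0.295804.
sqrt((1-p1)*(1-p2)) = sqrt(0.65*0.75) = 0.698212.
arg = 0.295804 + 0.698212 = 0.994016.
d = 2*arccos(0.994016) = 0.2189

0.2189


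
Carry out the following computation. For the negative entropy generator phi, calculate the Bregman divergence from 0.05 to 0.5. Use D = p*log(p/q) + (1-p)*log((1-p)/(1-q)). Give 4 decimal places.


Bregman divergence with negative entropy generator:
D = p*log(p/q) + (1-p)*log((1-p)/(1-q)).
p = 0.05, q = 0.5.
p*log(p/q) = 0.05*log(0.05/0.5) = -0.115129.
(1-p)*log((1-p)/(1-q)) = 0.95*log(0.95/0.5) = 0.609761.
D = -0.115129 + 0.609761 = 0.4946

0.4946


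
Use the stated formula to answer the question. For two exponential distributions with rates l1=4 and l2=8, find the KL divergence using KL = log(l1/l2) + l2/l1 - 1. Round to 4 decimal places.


KL divergence for exponential family:
KL = log(l1/l2) + l2/l1 - 1.
log(4/8) = -0.693147.
8/4 = 2.0.
KL = -0.693147 + 2.0 - 1 = 0.3069

0.3069


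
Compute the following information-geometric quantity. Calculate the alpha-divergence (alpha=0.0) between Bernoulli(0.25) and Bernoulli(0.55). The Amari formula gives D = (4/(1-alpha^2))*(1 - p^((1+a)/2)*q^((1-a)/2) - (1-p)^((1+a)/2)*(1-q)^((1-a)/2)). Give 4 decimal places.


Amari alpha-divergence:
D = (4/(1-alpha^2))*(1 - p^((1+a)/2)*q^((1-a)/2) - (1-p)^((1+a)/2)*(1-q)^((1-a)/2)).
alpha = 0.0, p = 0.25, q = 0.55.
e1 = (1+alpha)/2 = 0.5, e2 = (1-alpha)/2 = 0.5.
t1 = p^e1 * q^e2 = 0.25^0.5 * 0.55^0.5 = 0.37081.
t2 = (1-p)^e1 * (1-q)^e2 = 0.75^0.5 * 0.45^0.5 = 0.580948.
4/(1-alpha^2) = 4.0.
D = 4.0*(1 - 0.37081 - 0.580948) = 0.1930

0.1930


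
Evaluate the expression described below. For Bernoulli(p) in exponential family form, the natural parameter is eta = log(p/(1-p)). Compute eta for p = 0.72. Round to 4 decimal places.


Natural parameter for Bernoulli: eta = log(p/(1-p)).
p = 0.72, 1-p = 0.28.
p/(1-p) = 2.571429.
eta = log(2.571429) = 0.9445

0.9445


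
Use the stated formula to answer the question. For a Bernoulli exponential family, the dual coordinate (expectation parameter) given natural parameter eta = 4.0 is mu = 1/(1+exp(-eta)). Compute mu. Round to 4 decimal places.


Dual coordinate (expectation parameter) for Bernoulli:
mu = 1/(1+exp(-eta)).
eta = 4.0.
exp(-eta) = exp(-4.0) = 0.018316.
mu = 1/(1+0.018316) = 0.9820

0.9820


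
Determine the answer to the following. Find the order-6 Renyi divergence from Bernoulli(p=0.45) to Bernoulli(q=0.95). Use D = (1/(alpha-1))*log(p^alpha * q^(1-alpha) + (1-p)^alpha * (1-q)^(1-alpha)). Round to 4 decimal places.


Renyi divergence of order alpha between Bernoulli distributions:
D = (1/(alpha-1))*log(p^alpha * q^(1-alpha) + (1-p)^alpha * (1-q)^(1-alpha)).
alpha = 6, p = 0.45, q = 0.95.
p^alpha * q^(1-alpha) = 0.45^6 * 0.95^-5 = 0.010731.
(1-p)^alpha * (1-q)^(1-alpha) = 0.55^6 * 0.05^-5 = 88578.05.
sum = 0.010731 + 88578.05 = 88578.060731.
D = (1/5)*log(88578.060731) = 2.2783

2.2783


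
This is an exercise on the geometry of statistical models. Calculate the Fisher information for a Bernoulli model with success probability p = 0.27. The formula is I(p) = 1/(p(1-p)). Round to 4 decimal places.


For Bernoulli(p), Fisher information is I(p) = 1/(p*(1-p)).
p = 0.27, 1-p = 0.73.
p*(1-p) = 0.1971.
I(p) = 1/0.1971 = 5.0736

5.0736


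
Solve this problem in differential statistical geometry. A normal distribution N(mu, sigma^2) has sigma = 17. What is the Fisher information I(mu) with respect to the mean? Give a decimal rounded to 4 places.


The Fisher information for the mean of a normal distribution is I(mu) = 1/sigma^2.
sigma = 17, so sigma^2 = 289.
I(mu) = 1/289 = 0.0035

0.0035


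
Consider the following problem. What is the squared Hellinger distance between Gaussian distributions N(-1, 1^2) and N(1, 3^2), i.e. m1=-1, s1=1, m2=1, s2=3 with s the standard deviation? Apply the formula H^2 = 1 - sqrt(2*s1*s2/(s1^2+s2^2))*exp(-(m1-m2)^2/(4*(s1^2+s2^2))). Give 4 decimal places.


Squared Hellinger distance for Gaussians:
H^2 = 1 - sqrt(2*s1*s2/(s1^2+s2^2)) * exp(-(m1-m2)^2/(4*(s1^2+s2^2))).
s1^2 = 1, s2^2 = 9, s1^2+s2^2 = 10.
sqrt(2*1*3/(10)) = 0.774597.
(m1-m2)^2 = (-2)^2 = 4.
exp(-4/(4*10)) = exp(-0.1) = 0.904837.
H^2 = 1 - 0.774597*0.904837 = 0.2991

0.2991


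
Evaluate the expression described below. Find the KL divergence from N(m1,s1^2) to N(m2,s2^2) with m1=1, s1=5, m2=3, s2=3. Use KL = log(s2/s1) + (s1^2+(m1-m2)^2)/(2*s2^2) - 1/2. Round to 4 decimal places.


KL divergence between normal distributions:
KL = log(s2/s1) + (s1^2 + (m1-m2)^2)/(2*s2^2) - 1/2.
log(3/5) = -0.510826.
(5^2 + (1-3)^2)/(2*3^2) = (25 + 4)/18 = 1.611111.
KL = -0.510826 + 1.611111 - 0.5 = 0.6003

0.6003


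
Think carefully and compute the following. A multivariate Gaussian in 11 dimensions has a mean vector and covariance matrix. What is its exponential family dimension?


Exponential family dimension calculation:
For 11-dim MVN: mean has 11 params, covariance has 11*12/2 = 66 unique entries.
Total dim = 11 + 66 = 77.

77


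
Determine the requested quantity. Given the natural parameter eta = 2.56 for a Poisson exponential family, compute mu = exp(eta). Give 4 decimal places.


Expectation parameter for Poisson exponential family:
mu = exp(eta).
eta = 2.56.
mu = exp(2.56) = 12.9358

12.9358


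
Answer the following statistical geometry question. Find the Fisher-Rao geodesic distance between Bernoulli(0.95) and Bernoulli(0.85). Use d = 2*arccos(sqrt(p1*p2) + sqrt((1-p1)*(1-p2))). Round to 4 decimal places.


Geodesic distance on Bernoulli manifold:
d(p1,p2) = 2*arccos(sqrt(p1*p2) + sqrt((1-p1)*(1-p2))).
sqrt(p1*p2) = sqrt(0.95*0.85) = 0.89861.
sqrt((1-p1)*(1-p2)) = sqrt(0.05*0.15) = 0.086603.
arg = 0.89861 + 0.086603 = 0.985213.
d = 2*arccos(0.985213) = 0.3444

0.3444


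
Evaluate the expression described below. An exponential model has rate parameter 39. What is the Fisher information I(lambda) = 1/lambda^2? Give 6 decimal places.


Fisher information for exponential: I(lambda) = 1/lambda^2.
lambda = 39, lambda^2 = 1521.
I = 1/1521 = 0.000657

0.000657


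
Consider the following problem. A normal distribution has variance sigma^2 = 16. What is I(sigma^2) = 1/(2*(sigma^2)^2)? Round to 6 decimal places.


Fisher information for variance: I(sigma^2) = 1/(2*sigma^4).
sigma^2 = 16, so sigma^4 = 256.
I = 1/(2*256) = 1/512 = 0.001953

0.001953


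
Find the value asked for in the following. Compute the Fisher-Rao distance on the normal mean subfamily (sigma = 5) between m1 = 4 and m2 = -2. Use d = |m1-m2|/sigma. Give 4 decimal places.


On the fixed-variance normal subfamily, geodesic distance = |m1-m2|/sigma.
|4 - -2| = 6.
sigma = 5.
d = 6/5 = 1.2000

1.2000


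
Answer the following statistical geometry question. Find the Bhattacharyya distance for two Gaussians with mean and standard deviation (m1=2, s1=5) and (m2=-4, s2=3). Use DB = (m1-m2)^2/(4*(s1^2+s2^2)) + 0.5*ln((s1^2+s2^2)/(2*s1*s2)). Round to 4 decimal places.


Bhattacharyya distance between two Gaussians:
DB = (m1-m2)^2/(4*(s1^2+s2^2)) + (1/2)*ln((s1^2+s2^2)/(2*s1*s2)).
(m1-m2)^2 = (6)^2 = 36.
s1^2+s2^2 = 25 + 9 = 34.
term1 = 36/136 = 0.264706.
term2 = 0.5*ln(34/30.0) = 0.062582.
DB = 0.264706 + 0.062582 = 0.3273

0.3273


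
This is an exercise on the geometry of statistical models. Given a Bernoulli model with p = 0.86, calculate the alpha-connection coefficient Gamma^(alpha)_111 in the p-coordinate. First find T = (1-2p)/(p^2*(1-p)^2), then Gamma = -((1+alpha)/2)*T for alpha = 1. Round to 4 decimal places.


Skewness (Amari-Chentsov) tensor: T = (1-2p)/(p^2*(1-p)^2).
p = 0.86, 1-2p = -0.72, p^2 = 0.7396, (1-p)^2 = 0.0196.
T = -0.72/(0.7396 * 0.0196) = -49.668326.
In the p-coordinate, Gamma^(alpha) = Gamma^(0) - (alpha/2)*T with Gamma^(0) = (1/2)*g'(p) = -T/2,
so Gamma^(alpha) = -((1+alpha)/2)*T.
alpha = 1, -(1+alpha)/2 = -1.0.
Gamma = -1.0 * -49.668326 = 49.6683

49.6683


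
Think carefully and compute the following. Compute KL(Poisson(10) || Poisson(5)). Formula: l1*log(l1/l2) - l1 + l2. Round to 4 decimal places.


KL divergence for Poisson:
KL = l1*log(l1/l2) - l1 + l2.
l1 = 10, l2 = 5.
log(10/5) = 0.693147.
l1*log(l1/l2) = 10 * 0.693147 = 6.931472.
KL = 6.931472 - 10 + 5 = 1.9315

1.9315


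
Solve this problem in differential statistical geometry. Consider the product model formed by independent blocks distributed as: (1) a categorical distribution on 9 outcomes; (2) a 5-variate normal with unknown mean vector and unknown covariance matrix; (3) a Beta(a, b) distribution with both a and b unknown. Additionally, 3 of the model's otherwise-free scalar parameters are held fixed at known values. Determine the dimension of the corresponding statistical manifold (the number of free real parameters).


The dimension of a statistical manifold equals the number of free
(independent) real parameters of the model. For a product of independent
blocks the parameter counts add.
- categorical on 9 outcomes (probabilities sum to 1): 9-1 = 8.
- 5-variate normal: 5 (mean) + 5*6/2 = 15 (symmetric covariance) = 20.
- Beta (a, b): 2.
Total = 8 + 20 + 2 = 30.
3 parameter(s) fixed at known values: 30 - 3 = 27.
Dimension = 27

27


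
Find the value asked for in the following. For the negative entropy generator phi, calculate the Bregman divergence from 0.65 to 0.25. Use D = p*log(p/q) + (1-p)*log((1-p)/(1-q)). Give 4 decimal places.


Bregman divergence with negative entropy generator:
D = p*log(p/q) + (1-p)*log((1-p)/(1-q)).
p = 0.65, q = 0.25.
p*log(p/q) = 0.65*log(0.65/0.25) = 0.621082.
(1-p)*log((1-p)/(1-q)) = 0.35*log(0.35/0.75) = -0.266749.
D = 0.621082 + -0.266749 = 0.3543

0.3543


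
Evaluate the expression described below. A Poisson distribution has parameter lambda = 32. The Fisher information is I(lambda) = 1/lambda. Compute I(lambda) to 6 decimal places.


Fisher information for Poisson: I(lambda) = 1/lambda.
lambda = 32.
I(lambda) = 1/32 = 0.031250

0.031250


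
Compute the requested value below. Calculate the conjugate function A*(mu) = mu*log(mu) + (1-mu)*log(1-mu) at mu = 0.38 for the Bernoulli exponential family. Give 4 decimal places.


Legendre transform for Bernoulli:
A*(mu) = mu*log(mu) + (1-mu)*log(1-mu).
mu = 0.38, 1-mu = 0.62.
mu*log(mu) = 0.38*log(0.38) = -0.367682.
(1-mu)*log(1-mu) = 0.62*log(0.62) = -0.296382.
A* = -0.367682 + -0.296382 = -0.6641

-0.6641


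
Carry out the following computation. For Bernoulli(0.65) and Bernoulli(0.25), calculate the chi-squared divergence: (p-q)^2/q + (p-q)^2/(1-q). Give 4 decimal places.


Chi-squared divergence between Bernoulli distributions:
chi^2 = (p-q)^2/q + (p-q)^2/(1-q).
p = 0.65, q = 0.25, p-q = 0.4.
(p-q)^2 = 0.16.
term1 = 0.16/0.25 = 0.64.
term2 = 0.16/0.75 = 0.213333.
chi^2 = 0.64 + 0.213333 = 0.8533

0.8533


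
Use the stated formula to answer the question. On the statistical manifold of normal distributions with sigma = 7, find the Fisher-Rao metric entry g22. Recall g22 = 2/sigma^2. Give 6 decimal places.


For the 2-parameter normal family, the Fisher metric has:
  g11 = 1/sigma^2, g22 = 2/sigma^2.
sigma = 7, sigma^2 = 49.
g22 = 0.040816

0.040816


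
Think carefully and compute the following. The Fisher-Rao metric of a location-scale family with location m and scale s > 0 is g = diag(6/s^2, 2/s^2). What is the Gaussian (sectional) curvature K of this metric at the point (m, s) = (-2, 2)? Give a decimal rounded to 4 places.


The metric has the form g = (A dm^2 + B ds^2)/s^2 with A = 6, B = 2.
Substitute u = sqrt(A/B)*m: g = B*(du^2 + ds^2)/s^2, i.e. B times the
Poincare upper half-plane metric, which has constant Gaussian curvature -1.
Scaling a 2D metric by a constant c divides the Gaussian curvature by c,
so K = -1/B = -1/(2) = -0.5000 everywhere (the point (m, s) = (-2, 2) is irrelevant:
the curvature is constant).
The requested Gaussian curvature is K = -0.5000.

-0.5000


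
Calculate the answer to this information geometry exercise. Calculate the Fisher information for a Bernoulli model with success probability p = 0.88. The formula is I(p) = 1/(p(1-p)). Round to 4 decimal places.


For Bernoulli(p), Fisher information is I(p) = 1/(p*(1-p)).
p = 0.88, 1-p = 0.12.
p*(1-p) = 0.1056.
I(p) = 1/0.1056 = 9.4697

9.4697


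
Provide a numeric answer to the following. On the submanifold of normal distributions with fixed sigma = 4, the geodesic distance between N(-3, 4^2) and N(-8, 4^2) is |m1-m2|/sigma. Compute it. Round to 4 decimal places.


On the fixed-variance normal subfamily, geodesic distance = |m1-m2|/sigma.
|-3 - -8| = 5.
sigma = 4.
d = 5/4 = 1.2500

1.2500


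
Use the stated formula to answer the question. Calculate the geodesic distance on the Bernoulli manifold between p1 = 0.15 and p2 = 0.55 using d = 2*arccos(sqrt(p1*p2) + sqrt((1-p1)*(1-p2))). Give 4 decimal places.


Geodesic distance on Bernoulli manifold:
d(p1,p2) = 2*arccos(sqrt(p1*p2) + sqrt((1-p1)*(1-p2))).
sqrt(p1*p2) = sqrt(0.15*0.55) = 0.287228.
sqrt((1-p1)*(1-p2)) = sqrt(0.85*0.45) = 0.618466.
arg = 0.287228 + 0.618466 = 0.905694.
d = 2*arccos(0.905694) = 0.8756

0.8756


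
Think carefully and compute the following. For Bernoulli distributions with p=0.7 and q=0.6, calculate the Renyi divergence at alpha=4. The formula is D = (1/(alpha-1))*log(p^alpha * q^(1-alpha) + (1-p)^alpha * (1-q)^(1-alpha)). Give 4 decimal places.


Renyi divergence of order alpha between Bernoulli distributions:
D = (1/(alpha-1))*log(p^alpha * q^(1-alpha) + (1-p)^alpha * (1-q)^(1-alpha)).
alpha = 4, p = 0.7, q = 0.6.
p^alpha * q^(1-alpha) = 0.7^4 * 0.6^-3 = 1.111574.
(1-p)^alpha * (1-q)^(1-alpha) = 0.3^4 * 0.4^-3 = 0.126563.
sum = 1.111574 + 0.126563 = 1.238137.
D = (1/3)*log(1.238137) = 0.0712

0.0712


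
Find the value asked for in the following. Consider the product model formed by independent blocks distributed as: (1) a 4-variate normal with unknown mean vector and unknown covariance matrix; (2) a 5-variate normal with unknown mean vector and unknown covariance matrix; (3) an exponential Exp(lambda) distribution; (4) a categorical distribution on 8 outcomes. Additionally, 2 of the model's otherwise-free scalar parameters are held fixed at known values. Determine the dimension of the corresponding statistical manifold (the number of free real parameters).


The dimension of a statistical manifold equals the number of free
(independent) real parameters of the model. For a product of independent
blocks the parameter counts add.
- 4-variate normal: 4 (mean) + 4*5/2 = 10 (symmetric covariance) = 14.
- 5-variate normal: 5 (mean) + 5*6/2 = 15 (symmetric covariance) = 20.
- exponential (lambda): 1.
- categorical on 8 outcomes (probabilities sum to 1): 8-1 = 7.
Total = 14 + 20 + 1 + 7 = 42.
2 parameter(s) fixed at known values: 42 - 2 = 40.
Dimension = 40

40


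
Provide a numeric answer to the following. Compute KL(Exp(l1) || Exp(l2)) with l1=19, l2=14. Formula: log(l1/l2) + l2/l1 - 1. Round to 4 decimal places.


KL divergence for exponential family:
KL = log(l1/l2) + l2/l1 - 1.
log(19/14) = 0.305382.
14/19 = 0.736842.
KL = 0.305382 + 0.736842 - 1 = 0.0422

0.0422


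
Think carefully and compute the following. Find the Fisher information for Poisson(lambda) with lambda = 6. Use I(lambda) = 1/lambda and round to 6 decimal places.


Fisher information for Poisson: I(lambda) = 1/lambda.
lambda = 6.
I(lambda) = 1/6 = 0.166667

0.166667


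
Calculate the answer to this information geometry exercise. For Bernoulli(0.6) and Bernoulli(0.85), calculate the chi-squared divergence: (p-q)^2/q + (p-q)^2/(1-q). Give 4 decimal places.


Chi-squared divergence between Bernoulli distributions:
chi^2 = (p-q)^2/q + (p-q)^2/(1-q).
p = 0.6, q = 0.85, p-q = -0.25.
(p-q)^2 = 0.0625.
term1 = 0.0625/0.85 = 0.073529.
term2 = 0.0625/0.15 = 0.416667.
chi^2 = 0.073529 + 0.416667 = 0.4902

0.4902


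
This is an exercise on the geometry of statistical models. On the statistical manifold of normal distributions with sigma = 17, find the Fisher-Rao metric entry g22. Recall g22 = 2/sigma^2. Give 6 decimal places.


For the 2-parameter normal family, the Fisher metric has:
  g11 = 1/sigma^2, g22 = 2/sigma^2.
sigma = 17, sigma^2 = 289.
g22 = 0.006920

0.006920


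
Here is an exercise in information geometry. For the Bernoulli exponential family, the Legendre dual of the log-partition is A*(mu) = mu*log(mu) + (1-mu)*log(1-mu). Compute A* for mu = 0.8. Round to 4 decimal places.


Legendre transform for Bernoulli:
A*(mu) = mu*log(mu) + (1-mu)*log(1-mu).
mu = 0.8, 1-mu = 0.2.
mu*log(mu) = 0.8*log(0.8) = -0.178515.
(1-mu)*log(1-mu) = 0.2*log(0.2) = -0.321888.
A* = -0.178515 + -0.321888 = -0.5004

-0.5004


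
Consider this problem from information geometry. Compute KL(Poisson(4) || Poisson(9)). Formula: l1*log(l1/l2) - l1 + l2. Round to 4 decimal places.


KL divergence for Poisson:
KL = l1*log(l1/l2) - l1 + l2.
l1 = 4, l2 = 9.
log(4/9) = -0.81093.
l1*log(l1/l2) = 4 * -0.81093 = -3.243721.
KL = -3.243721 - 4 + 9 = 1.7563

1.7563


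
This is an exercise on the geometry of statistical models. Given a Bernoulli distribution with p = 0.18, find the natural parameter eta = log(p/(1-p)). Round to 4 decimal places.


Natural parameter for Bernoulli: eta = log(p/(1-p)).
p = 0.18, 1-p = 0.82.
p/(1-p) = 0.219512.
eta = log(0.219512) = -1.5163

-1.5163


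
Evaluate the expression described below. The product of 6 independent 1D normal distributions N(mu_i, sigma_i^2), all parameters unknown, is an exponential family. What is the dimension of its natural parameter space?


Exponential family dimension calculation:
Each univariate normal has two natural parameters (mu/sigma^2 and -1/(2 sigma^2)).
With 6 independent components, dim = 2 * 6 = 12.

12


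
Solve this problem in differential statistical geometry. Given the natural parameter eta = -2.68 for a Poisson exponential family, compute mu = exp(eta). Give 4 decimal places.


Expectation parameter for Poisson exponential family:
mu = exp(eta).
eta = -2.68.
mu = exp(-2.68) = 0.0686

0.0686


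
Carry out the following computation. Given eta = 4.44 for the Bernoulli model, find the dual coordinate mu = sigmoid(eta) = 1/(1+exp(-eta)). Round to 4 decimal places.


Dual coordinate (expectation parameter) for Bernoulli:
mu = 1/(1+exp(-eta)).
eta = 4.44.
exp(-eta) = exp(-4.44) = 0.011796.
mu = 1/(1+0.011796) = 0.9883

0.9883


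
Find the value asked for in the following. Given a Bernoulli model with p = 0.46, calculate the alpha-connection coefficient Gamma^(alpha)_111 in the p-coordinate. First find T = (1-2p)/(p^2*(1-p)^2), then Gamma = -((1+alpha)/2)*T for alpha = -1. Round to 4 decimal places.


Skewness (Amari-Chentsov) tensor: T = (1-2p)/(p^2*(1-p)^2).
p = 0.46, 1-2p = 0.08, p^2 = 0.2116, (1-p)^2 = 0.2916.
T = 0.08/(0.2116 * 0.2916) = 1.296543.
In the p-coordinate, Gamma^(alpha) = Gamma^(0) - (alpha/2)*T with Gamma^(0) = (1/2)*g'(p) = -T/2,
so Gamma^(alpha) = -((1+alpha)/2)*T.
alpha = -1, -(1+alpha)/2 = 0.0.
Gamma = 0.0 * 1.296543 = 0.0000

0.0000


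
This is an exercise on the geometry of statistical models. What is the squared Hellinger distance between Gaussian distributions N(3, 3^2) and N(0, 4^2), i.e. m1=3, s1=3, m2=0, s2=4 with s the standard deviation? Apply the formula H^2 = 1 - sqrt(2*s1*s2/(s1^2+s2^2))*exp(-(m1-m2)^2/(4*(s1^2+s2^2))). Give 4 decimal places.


Squared Hellinger distance for Gaussians:
H^2 = 1 - sqrt(2*s1*s2/(s1^2+s2^2)) * exp(-(m1-m2)^2/(4*(s1^2+s2^2))).
s1^2 = 9, s2^2 = 16, s1^2+s2^2 = 25.
sqrt(2*3*4/(25)) = 0.979796.
(m1-m2)^2 = (3)^2 = 9.
exp(-9/(4*25)) = exp(-0.09) = 0.913931.
H^2 = 1 - 0.979796*0.913931 = 0.1045

0.1045
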